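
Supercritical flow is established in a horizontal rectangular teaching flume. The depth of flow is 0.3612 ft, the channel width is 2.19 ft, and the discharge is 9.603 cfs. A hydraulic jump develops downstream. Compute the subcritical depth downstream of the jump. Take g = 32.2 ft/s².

y₂ = 1.647 ft

q = Q/b = 9.603/2.19 = 4.385 ft²/s; V₁ = q/y₁ = 12.14 ft/s. Fr₁ = V₁/√(g·y₁) = 3.560.
Sequent-depth ratio: y₂/y₁ = ½[√(1 + 8Fr₁²) − 1] = ½[√102.37 − 1] = 4.559.
y₂ = 4.559 × 0.3612 = 1.647 ft.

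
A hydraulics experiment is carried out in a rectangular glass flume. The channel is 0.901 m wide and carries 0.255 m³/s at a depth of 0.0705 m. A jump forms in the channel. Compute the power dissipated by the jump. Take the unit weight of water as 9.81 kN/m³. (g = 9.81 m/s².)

q = Q/b = 0.255/0.901 = 0.283 m²/s; V₁ = q/y₁ = 4.01 m/s. Fr₁ = V₁/√(g·y₁) = 4.83.
Conjugate-depth relation: y₂/y₁ = ½[√(1 + 8Fr₁²) − 1] = ½[√187.4 − 1] = 6.35.
y₂ = 6.35 × 0.0705 = 0.447 m.
Head loss: ΔE = (y₂ − y₁)³/(4y₁y₂) = (0.447 − 0.0705)³/(4×0.0705×0.447) = 0.0535/0.126 = 0.424 m.
P = γ·Q·ΔE = 9.81 × 0.255 × 0.424 = 1.06 kW.

P = 1.06 kW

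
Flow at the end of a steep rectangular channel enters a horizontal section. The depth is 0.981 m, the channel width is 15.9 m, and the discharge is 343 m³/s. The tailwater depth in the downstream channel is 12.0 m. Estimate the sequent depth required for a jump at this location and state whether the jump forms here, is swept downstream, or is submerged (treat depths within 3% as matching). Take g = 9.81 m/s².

y₂ = 9.36 m; the jump is submerged

q = Q/b = 343/15.9 = 21.6 m²/s; V₁ = q/y₁ = 22.0 m/s. Fr₁ = V₁/√(g·y₁) = 7.09.
From the momentum equation for a rectangular channel, y₂/y₁ = ½[√(1 + 8Fr₁²) − 1] = ½[√403.0 − 1] = 9.54.
y₂ = 9.54 × 0.981 = 9.36 m.
Tailwater y_tw = 12.0 m: y_tw > y₂, so the jump is submerged.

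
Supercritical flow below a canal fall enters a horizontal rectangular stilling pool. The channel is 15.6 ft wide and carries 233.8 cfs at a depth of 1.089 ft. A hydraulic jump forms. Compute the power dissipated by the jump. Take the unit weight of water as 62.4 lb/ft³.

P = 15.53 hp

q = Q/b = 233.8/15.6 = 14.99 ft²/s; V₁ = q/y₁ = 13.76 ft/s. Fr₁ = V₁/√(g·y₁) = 2.324.
By Bélanger, y₂/y₁ = ½[√(1 + 8Fr₁²) − 1] = ½[√44.211 − 1] = 2.825.
y₂ = 2.825 × 1.089 = 3.076 ft.
Head loss: ΔE = (y₂ − y₁)³/(4y₁y₂) = (3.076 − 1.089)³/(4×1.089×3.076) = 7.844/13.40 = 0.5854 ft.
P = γ·Q·ΔE/550 = 62.4 × 233.8 × 0.5854 / 550 = 15.53 hp.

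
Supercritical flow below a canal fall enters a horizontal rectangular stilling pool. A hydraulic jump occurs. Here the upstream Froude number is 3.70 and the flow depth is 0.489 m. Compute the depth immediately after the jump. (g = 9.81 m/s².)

Fr₁ = 3.70 (given).
By Bélanger, y₂/y₁ = ½[√(1 + 8Fr₁²) − 1] = ½[√110.5 − 1] = 4.76.
y₂ = 4.76 × 0.489 = 2.33 m.

y₂ = 2.33 m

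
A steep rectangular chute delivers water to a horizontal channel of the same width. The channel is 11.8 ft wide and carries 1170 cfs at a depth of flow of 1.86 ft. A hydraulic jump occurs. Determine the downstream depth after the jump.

y₂ = 17.2 ft

q = Q/b = 1170/11.8 = 99.2 ft²/s; V₁ = q/y₁ = 53.3 ft/s. Fr₁ = V₁/√(g·y₁) = 6.89.
From the momentum equation for a rectangular channel, y₂/y₁ = ½[√(1 + 8Fr₁²) − 1] = ½[√380.6 − 1] = 9.25.
y₂ = 9.25 × 1.86 = 17.2 ft.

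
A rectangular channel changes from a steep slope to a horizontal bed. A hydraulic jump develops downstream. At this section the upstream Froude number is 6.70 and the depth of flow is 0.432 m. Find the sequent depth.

y₂ = 3.88 m

Fr₁ = 6.70 (given).
Bélanger equation: y₂/y₁ = ½[√(1 + 8Fr₁²) − 1] = ½[√360.1 − 1] = 8.99.
y₂ = 8.99 × 0.432 = 3.88 m.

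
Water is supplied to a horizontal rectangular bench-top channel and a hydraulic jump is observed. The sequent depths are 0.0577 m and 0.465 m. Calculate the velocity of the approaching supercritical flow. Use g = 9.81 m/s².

For a rectangular channel the momentum equation gives q² = ½·g·y₁·y₂·(y₁ + y₂) = ½×9.81×0.0577×0.465×0.523 = 0.0688.
q = √0.0688 = 0.262 m²/s.
V₁ = q/y₁ = 0.262/0.0577 = 4.55 m/s.

V₁ = 4.55 m/s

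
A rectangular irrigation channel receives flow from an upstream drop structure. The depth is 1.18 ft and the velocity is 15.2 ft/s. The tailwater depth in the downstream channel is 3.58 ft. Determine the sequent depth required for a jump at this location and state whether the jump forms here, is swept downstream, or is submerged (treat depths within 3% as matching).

y₂ = 3.57 ft; the jump forms here

Fr₁ = V₁/√(g·y₁) = 15.2/√(32.2×1.18) = 2.47.
From the momentum equation for a rectangular channel, y₂/y₁ = ½[√(1 + 8Fr₁²) − 1] = ½[√49.65 − 1] = 3.02.
y₂ = 3.02 × 1.18 = 3.57 ft.
Tailwater y_tw = 3.58 ft: y_tw ≈ y₂, so the jump forms here.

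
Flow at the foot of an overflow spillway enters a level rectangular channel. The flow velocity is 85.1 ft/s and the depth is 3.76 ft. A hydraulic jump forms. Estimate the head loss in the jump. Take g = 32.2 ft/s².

Fr₁ = V₁/√(g·y₁) = 85.1/√(32.2×3.76) = 7.73.
Sequent-depth ratio: y₂/y₁ = ½[√(1 + 8Fr₁²) − 1] = ½[√479.5 − 1] = 10.4.
y₂ = 10.4 × 3.76 = 39.3 ft.
Head loss: ΔE = (y₂ − y₁)³/(4y₁y₂) = (39.3 − 3.76)³/(4×3.76×39.3) = 44846/591 = 75.9 ft.

ΔE = 75.9 ft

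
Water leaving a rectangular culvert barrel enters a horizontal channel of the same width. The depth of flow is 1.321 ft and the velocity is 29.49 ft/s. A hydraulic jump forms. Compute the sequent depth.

y₂ = 7.812 ft

Fr₁ = V₁/√(g·y₁) = 29.49/√(32.2×1.321) = 4.522.
By Bélanger, y₂/y₁ = ½[√(1 + 8Fr₁²) − 1] = ½[√164.56 − 1] = 5.914.
y₂ = 5.914 × 1.321 = 7.812 ft.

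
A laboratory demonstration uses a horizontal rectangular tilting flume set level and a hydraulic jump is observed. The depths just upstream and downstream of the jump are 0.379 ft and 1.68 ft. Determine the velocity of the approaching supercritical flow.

For a rectangular channel the momentum equation gives q² = ½·g·y₁·y₂·(y₁ + y₂) = ½×32.2×0.379×1.68×2.06 = 21.1.
q = √21.1 = 4.59 ft²/s.
V₁ = q/y₁ = 4.59/0.379 = 12.1 ft/s.

V₁ = 12.1 ft/s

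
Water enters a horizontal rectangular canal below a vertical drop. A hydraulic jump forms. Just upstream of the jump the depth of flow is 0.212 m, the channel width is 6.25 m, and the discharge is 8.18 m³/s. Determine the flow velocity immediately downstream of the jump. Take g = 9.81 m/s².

V₂ = 1.11 m/s

q = Q/b = 8.18/6.25 = 1.31 m²/s; V₁ = q/y₁ = 6.17 m/s. Fr₁ = V₁/√(g·y₁) = 4.28.
Bélanger equation: y₂/y₁ = ½[√(1 + 8Fr₁²) − 1] = ½[√147.6 − 1] = 5.57.
y₂ = 5.57 × 0.212 = 1.18 m.
V₂ = q/y₂ = 1.31/1.18 = 1.11 m/s.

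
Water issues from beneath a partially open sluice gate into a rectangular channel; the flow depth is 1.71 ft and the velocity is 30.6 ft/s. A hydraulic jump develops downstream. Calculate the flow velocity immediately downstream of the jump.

V₂ = 5.72 ft/s

Fr₁ = V₁/√(g·y₁) = 30.6/√(32.2×1.71) = 4.12.
Bélanger equation: y₂/y₁ = ½[√(1 + 8Fr₁²) − 1] = ½[√137.0 − 1] = 5.35.
y₂ = 5.35 × 1.71 = 9.15 ft.
q = V₁·y₁ = 30.6 × 1.71 = 52.3 ft²/s.
V₂ = q/y₂ = 52.3/9.15 = 5.72 ft/s.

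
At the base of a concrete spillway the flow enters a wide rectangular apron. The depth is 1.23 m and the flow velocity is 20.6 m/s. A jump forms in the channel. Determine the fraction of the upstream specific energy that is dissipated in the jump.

ΔE/E₁ = 0.560 (56.0%)

Fr₁ = V₁/√(g·y₁) = 20.6/√(9.81×1.23) = 5.93.
Bélanger equation: y₂/y₁ = ½[√(1 + 8Fr₁²) − 1] = ½[√282.4 − 1] = 7.90.
y₂ = 7.90 × 1.23 = 9.72 m.
E₁ = y₁ + V₁²/2g = 22.9 m. ΔE = (y₂ − y₁)³/(4y₁y₂) = 12.8 m. ΔE/E₁ = 12.8/22.9 = 0.560.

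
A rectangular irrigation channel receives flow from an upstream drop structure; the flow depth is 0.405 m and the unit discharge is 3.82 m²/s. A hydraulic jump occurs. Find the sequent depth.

y₂ = 2.52 m

V₁ = q/y₁ = 3.82/0.405 = 9.43 m/s. Fr₁ = V₁/√(g·y₁) = 9.43/√(9.81×0.405) = 4.73.
Sequent-depth ratio: y₂/y₁ = ½[√(1 + 8Fr₁²) − 1] = ½[√180.1 − 1] = 6.21.
y₂ = 6.21 × 0.405 = 2.52 m.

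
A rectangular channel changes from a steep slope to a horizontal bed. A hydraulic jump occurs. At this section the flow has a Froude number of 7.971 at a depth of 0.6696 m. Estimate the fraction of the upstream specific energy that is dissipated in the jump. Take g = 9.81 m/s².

Fr₁ = 7.971 (given).
By Bélanger, y₂/y₁ = ½[√(1 + 8Fr₁²) − 1] = ½[√509.29 − 1] = 10.78.
y₂ = 10.78 × 0.6696 = 7.221 m.
E₁ = y₁(1 + Fr₁²/2) = 0.6696×(1 + 7.971²/2) = 21.94 m. ΔE = (y₂ − y₁)³/(4y₁y₂) = 14.54 m. ΔE/E₁ = 14.54/21.94 = 0.663.

ΔE/E₁ = 0.663 (66.3%)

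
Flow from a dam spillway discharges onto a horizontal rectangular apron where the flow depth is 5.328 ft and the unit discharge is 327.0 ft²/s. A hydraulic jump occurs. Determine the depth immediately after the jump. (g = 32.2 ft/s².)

y₂ = 32.74 ft

V₁ = q/y₁ = 327.0/5.328 = 61.37 ft/s. Fr₁ = V₁/√(g·y₁) = 61.37/√(32.2×5.328) = 4.686.
By Bélanger, y₂/y₁ = ½[√(1 + 8Fr₁²) − 1] = ½[√176.65 − 1] = 6.145.
y₂ = 6.145 × 5.328 = 32.74 ft.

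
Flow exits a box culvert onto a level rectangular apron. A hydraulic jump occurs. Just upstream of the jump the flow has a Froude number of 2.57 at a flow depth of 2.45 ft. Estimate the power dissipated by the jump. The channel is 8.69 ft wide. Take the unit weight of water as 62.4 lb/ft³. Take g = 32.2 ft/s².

Fr₁ = 2.57 (given).
From the momentum equation for a rectangular channel, y₂/y₁ = ½[√(1 + 8Fr₁²) − 1] = ½[√53.84 − 1] = 3.17.
y₂ = 3.17 × 2.45 = 7.76 ft.
V₁ = Fr₁·√(g·y₁) = 2.57×√(32.2×2.45) = 22.8 ft/s; q = V₁·y₁ = 55.9 ft²/s. V₂ = q/y₂ = 55.9/7.76 = 7.20 ft/s. E₁ = y₁ + V₁²/2g = 10.5 ft; E₂ = y₂ + V₂²/2g = 8.57 ft. ΔE = E₁ − E₂ = 1.97 ft.
Q = q·b = 55.9 × 8.69 = 486 cfs. P = γ·Q·ΔE/550 = 62.4 × 486 × 1.97 / 550 = 109 hp.

P = 109 hp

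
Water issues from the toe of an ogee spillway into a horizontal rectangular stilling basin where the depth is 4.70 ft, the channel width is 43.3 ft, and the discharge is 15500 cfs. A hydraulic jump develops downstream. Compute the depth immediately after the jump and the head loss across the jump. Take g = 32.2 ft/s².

y₂ = 38.9 ft; ΔE = 54.6 ft

q = Q/b = 15500/43.3 = 358 ft²/s; V₁ = q/y₁ = 76.2 ft/s. Fr₁ = V₁/√(g·y₁) = 6.19.
Sequent-depth ratio: y₂/y₁ = ½[√(1 + 8Fr₁²) − 1] = ½[√307.6 − 1] = 8.27.
y₂ = 8.27 × 4.70 = 38.9 ft.
V₂ = q/y₂ = 358/38.9 = 9.21 ft/s. E₁ = y₁ + V₁²/2g = 94.8 ft; E₂ = y₂ + V₂²/2g = 40.2 ft. ΔE = E₁ − E₂ = 54.6 ft.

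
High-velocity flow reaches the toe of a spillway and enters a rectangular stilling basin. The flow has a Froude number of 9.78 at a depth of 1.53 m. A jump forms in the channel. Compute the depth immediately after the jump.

Fr₁ = 9.78 (given).
From the momentum equation for a rectangular channel, y₂/y₁ = ½[√(1 + 8Fr₁²) − 1] = ½[√766.2 − 1] = 13.3.
y₂ = 13.3 × 1.53 = 20.4 m.

y₂ = 20.4 m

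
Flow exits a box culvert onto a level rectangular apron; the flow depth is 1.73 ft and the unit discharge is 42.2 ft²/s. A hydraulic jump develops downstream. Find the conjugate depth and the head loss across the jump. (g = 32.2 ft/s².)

y₂ = 7.18 ft; ΔE = 3.26 ft

V₁ = q/y₁ = 42.2/1.73 = 24.4 ft/s. Fr₁ = V₁/√(g·y₁) = 24.4/√(32.2×1.73) = 3.27.
Sequent-depth ratio: y₂/y₁ = ½[√(1 + 8Fr₁²) − 1] = ½[√86.45 − 1] = 4.15.
y₂ = 4.15 × 1.73 = 7.18 ft.
Head loss: ΔE = (y₂ − y₁)³/(4y₁y₂) = (7.18 − 1.73)³/(4×1.73×7.18) = 162/49.7 = 3.26 ft.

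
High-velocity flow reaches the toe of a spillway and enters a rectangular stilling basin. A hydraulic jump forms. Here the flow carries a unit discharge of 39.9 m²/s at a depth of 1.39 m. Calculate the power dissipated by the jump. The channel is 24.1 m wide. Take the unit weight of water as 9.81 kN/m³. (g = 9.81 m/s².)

V₁ = q/y₁ = 39.9/1.39 = 28.7 m/s. Fr₁ = V₁/√(g·y₁) = 28.7/√(9.81×1.39) = 7.77.
Conjugate-depth relation: y₂/y₁ = ½[√(1 + 8Fr₁²) − 1] = ½[√484.4 − 1] = 10.5.
y₂ = 10.5 × 1.39 = 14.6 m.
Head loss: ΔE = (y₂ − y₁)³/(4y₁y₂) = (14.6 − 1.39)³/(4×1.39×14.6) = 2306/81.2 = 28.4 m.
Q = q·b = 39.9 × 24.1 = 962 m³/s. P = γ·Q·ΔE = 9.81 × 962 × 28.4 = 267947 kW.

P = 267947 kW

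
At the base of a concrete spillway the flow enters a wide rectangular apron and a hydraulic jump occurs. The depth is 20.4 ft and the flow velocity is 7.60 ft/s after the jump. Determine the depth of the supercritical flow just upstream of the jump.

Fr₂ = V₂/√(g·y₂) = 7.60/√(32.2×20.4) = 0.297.
Applying the sequent-depth relation in reverse, y₁/y₂ = ½[√(1 + 8Fr₂²) − 1] = ½[√1.703 − 1] = 0.153.
y₁ = 0.153 × 20.4 = 3.11 ft.

y₁ = 3.11 ft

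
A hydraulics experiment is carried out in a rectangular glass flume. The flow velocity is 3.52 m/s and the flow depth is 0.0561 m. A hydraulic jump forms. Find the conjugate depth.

Fr₁ = V₁/√(g·y₁) = 3.52/√(9.81×0.0561) = 4.74.
Sequent-depth ratio: y₂/y₁ = ½[√(1 + 8Fr₁²) − 1] = ½[√181.1 − 1] = 6.23.
y₂ = 6.23 × 0.0561 = 0.349 m.

y₂ = 0.349 m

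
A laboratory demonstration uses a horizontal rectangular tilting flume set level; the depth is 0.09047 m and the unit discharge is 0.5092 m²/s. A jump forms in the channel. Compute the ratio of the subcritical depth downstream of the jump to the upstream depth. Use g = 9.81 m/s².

V₁ = q/y₁ = 0.5092/0.09047 = 5.628 m/s. Fr₁ = V₁/√(g·y₁) = 5.628/√(9.81×0.09047) = 5.974.
Conjugate-depth relation: y₂/y₁ = ½[√(1 + 8Fr₁²) − 1] = ½[√286.55 − 1] = 7.964.

y₂/y₁ = 7.964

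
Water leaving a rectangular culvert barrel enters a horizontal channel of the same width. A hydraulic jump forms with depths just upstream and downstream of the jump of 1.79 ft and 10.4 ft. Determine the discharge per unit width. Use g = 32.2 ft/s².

For a rectangular channel the momentum equation gives q² = ½·g·y₁·y₂·(y₁ + y₂) = ½×32.2×1.79×10.4×12.2 = 3654.
q = √3654 = 60.4 ft²/s.

q = 60.4 ft²/s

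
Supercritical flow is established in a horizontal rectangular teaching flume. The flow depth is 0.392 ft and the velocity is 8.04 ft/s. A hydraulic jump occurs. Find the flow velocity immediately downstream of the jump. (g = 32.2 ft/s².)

V₂ = 2.94 ft/s

Fr₁ = V₁/√(g·y₁) = 8.04/√(32.2×0.392) = 2.26.
Conjugate-depth relation: y₂/y₁ = ½[√(1 + 8Fr₁²) − 1] = ½[√41.97 − 1] = 2.74.
y₂ = 2.74 × 0.392 = 1.07 ft.
q = V₁·y₁ = 8.04 × 0.392 = 3.15 ft²/s.
V₂ = q/y₂ = 3.15/1.07 = 2.94 ft/s.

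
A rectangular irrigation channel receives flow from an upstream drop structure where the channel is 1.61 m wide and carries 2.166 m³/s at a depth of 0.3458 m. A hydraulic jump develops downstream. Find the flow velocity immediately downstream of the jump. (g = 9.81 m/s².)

V₂ = 1.538 m/s

q = Q/b = 2.166/1.61 = 1.345 m²/s; V₁ = q/y₁ = 3.891 m/s. Fr₁ = V₁/√(g·y₁) = 2.112.
By Bélanger, y₂/y₁ = ½[√(1 + 8Fr₁²) − 1] = ½[√36.695 − 1] = 2.529.
y₂ = 2.529 × 0.3458 = 0.8745 m.
V₂ = q/y₂ = 1.345/0.8745 = 1.538 m/s.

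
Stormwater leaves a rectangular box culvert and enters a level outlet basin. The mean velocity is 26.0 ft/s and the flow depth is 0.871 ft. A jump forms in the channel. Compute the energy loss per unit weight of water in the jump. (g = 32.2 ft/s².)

Fr₁ = V₁/√(g·y₁) = 26.0/√(32.2×0.871) = 4.91.
Bélanger equation: y₂/y₁ = ½[√(1 + 8Fr₁²) − 1] = ½[√193.8 − 1] = 6.46.
y₂ = 6.46 × 0.871 = 5.63 ft.
Head loss: ΔE = (y₂ − y₁)³/(4y₁y₂) = (5.63 − 0.871)³/(4×0.871×5.63) = 108/19.6 = 5.49 ft.

ΔE = 5.49 ft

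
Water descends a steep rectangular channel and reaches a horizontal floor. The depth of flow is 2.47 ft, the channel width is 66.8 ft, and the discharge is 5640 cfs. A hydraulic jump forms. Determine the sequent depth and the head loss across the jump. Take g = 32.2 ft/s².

q = Q/b = 5640/66.8 = 84.4 ft²/s; V₁ = q/y₁ = 34.2 ft/s. Fr₁ = V₁/√(g·y₁) = 3.83.
From the momentum equation for a rectangular channel, y₂/y₁ = ½[√(1 + 8Fr₁²) − 1] = ½[√118.5 − 1] = 4.94.
y₂ = 4.94 × 2.47 = 12.2 ft.
V₂ = q/y₂ = 84.4/12.2 = 6.91 ft/s. E₁ = y₁ + V₁²/2g = 20.6 ft; E₂ = y₂ + V₂²/2g = 13.0 ft. ΔE = E₁ − E₂ = 7.66 ft.

y₂ = 12.2 ft; ΔE = 7.66 ft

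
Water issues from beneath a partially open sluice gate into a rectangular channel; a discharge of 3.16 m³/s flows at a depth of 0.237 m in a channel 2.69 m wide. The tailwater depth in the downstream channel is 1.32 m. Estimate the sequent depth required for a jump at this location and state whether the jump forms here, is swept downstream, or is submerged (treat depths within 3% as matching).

y₂ = 0.977 m; the jump is submerged

q = Q/b = 3.16/2.69 = 1.17 m²/s; V₁ = q/y₁ = 4.96 m/s. Fr₁ = V₁/√(g·y₁) = 3.25.
From the momentum equation for a rectangular channel, y₂/y₁ = ½[√(1 + 8Fr₁²) − 1] = ½[√85.54 − 1] = 4.12.
y₂ = 4.12 × 0.237 = 0.977 m.
Tailwater y_tw = 1.32 m: y_tw > y₂, so the jump is submerged.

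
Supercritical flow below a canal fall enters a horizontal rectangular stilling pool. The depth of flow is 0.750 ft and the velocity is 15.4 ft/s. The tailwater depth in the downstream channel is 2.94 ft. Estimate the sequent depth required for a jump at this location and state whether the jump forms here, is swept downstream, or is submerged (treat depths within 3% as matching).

y₂ = 2.97 ft; the jump forms here

Fr₁ = V₁/√(g·y₁) = 15.4/√(32.2×0.750) = 3.13.
Sequent-depth ratio: y₂/y₁ = ½[√(1 + 8Fr₁²) − 1] = ½[√79.56 − 1] = 3.96.
y₂ = 3.96 × 0.750 = 2.97 ft.
Tailwater y_tw = 2.94 ft: y_tw ≈ y₂, so the jump forms here.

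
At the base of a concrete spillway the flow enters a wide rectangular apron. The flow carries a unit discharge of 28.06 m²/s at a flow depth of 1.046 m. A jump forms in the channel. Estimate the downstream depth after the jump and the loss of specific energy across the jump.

V₁ = q/y₁ = 28.06/1.046 = 26.83 m/s. Fr₁ = V₁/√(g·y₁) = 26.83/√(9.81×1.046) = 8.374.
By Bélanger, y₂/y₁ = ½[√(1 + 8Fr₁²) − 1] = ½[√562.05 − 1] = 11.35.
y₂ = 11.35 × 1.046 = 11.88 m.
Head loss: ΔE = (y₂ − y₁)³/(4y₁y₂) = (11.88 − 1.046)³/(4×1.046×11.88) = 1270/49.69 = 25.56 m.

y₂ = 11.88 m; ΔE = 25.56 m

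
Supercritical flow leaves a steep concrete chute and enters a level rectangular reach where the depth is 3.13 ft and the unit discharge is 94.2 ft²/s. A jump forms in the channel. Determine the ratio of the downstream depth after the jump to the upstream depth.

y₂/y₁ = 3.77

V₁ = q/y₁ = 94.2/3.13 = 30.1 ft/s. Fr₁ = V₁/√(g·y₁) = 30.1/√(32.2×3.13) = 3.00.
Conjugate-depth relation: y₂/y₁ = ½[√(1 + 8Fr₁²) − 1] = ½[√72.90 − 1] = 3.77.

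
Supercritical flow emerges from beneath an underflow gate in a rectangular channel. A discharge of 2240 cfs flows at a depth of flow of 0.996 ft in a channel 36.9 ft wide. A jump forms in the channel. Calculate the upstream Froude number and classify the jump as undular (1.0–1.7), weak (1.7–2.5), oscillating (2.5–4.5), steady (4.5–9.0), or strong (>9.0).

q = Q/b = 2240/36.9 = 60.7 ft²/s; V₁ = q/y₁ = 60.9 ft/s. Fr₁ = V₁/√(g·y₁) = 10.8.
Fr₁ = 10.8 lies in the strong range.

Fr₁ = 10.8; strong jump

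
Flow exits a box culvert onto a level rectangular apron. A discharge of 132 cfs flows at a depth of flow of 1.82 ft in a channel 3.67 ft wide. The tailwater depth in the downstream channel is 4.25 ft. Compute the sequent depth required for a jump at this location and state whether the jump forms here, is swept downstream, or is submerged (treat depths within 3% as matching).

y₂ = 5.80 ft; the jump is swept downstream

q = Q/b = 132/3.67 = 36.0 ft²/s; V₁ = q/y₁ = 19.8 ft/s. Fr₁ = V₁/√(g·y₁) = 2.58.
From the momentum equation for a rectangular channel, y₂/y₁ = ½[√(1 + 8Fr₁²) − 1] = ½[√54.31 − 1] = 3.18.
y₂ = 3.18 × 1.82 = 5.80 ft.
Tailwater y_tw = 4.25 ft: y_tw < y₂, so the jump is swept downstream.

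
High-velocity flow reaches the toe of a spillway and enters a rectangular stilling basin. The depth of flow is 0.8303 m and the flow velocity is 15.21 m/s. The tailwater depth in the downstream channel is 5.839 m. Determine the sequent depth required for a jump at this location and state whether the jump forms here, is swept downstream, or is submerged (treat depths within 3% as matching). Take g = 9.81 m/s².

Fr₁ = V₁/√(g·y₁) = 15.21/√(9.81×0.8303) = 5.329.
Bélanger equation: y₂/y₁ = ½[√(1 + 8Fr₁²) − 1] = ½[√228.22 − 1] = 7.053.
y₂ = 7.053 × 0.8303 = 5.856 m.
Tailwater y_tw = 5.839 m: y_tw ≈ y₂, so the jump forms here.

y₂ = 5.856 m; the jump forms here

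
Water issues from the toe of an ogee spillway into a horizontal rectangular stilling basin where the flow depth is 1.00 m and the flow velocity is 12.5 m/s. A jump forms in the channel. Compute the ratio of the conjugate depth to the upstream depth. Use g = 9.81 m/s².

Fr₁ = V₁/√(g·y₁) = 12.5/√(9.81×1.00) = 3.99.
By Bélanger, y₂/y₁ = ½[√(1 + 8Fr₁²) − 1] = ½[√128.4 − 1] = 5.17.

y₂/y₁ = 5.17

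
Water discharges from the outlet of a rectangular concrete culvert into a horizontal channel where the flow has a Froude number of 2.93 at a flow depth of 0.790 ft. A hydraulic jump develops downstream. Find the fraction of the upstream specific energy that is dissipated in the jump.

Fr₁ = 2.93 (given).
Conjugate-depth relation: y₂/y₁ = ½[√(1 + 8Fr₁²) − 1] = ½[√69.68 − 1] = 3.67.
y₂ = 3.67 × 0.790 = 2.90 ft.
E₁ = y₁(1 + Fr₁²/2) = 0.790×(1 + 2.93²/2) = 4.18 ft. ΔE = (y₂ − y₁)³/(4y₁y₂) = 1.03 ft. ΔE/E₁ = 1.03/4.18 = 0.246.

ΔE/E₁ = 0.246 (24.6%)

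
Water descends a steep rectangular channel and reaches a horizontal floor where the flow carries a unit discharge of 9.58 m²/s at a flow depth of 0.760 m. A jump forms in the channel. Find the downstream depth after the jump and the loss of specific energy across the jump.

y₂ = 4.60 m; ΔE = 4.04 m

V₁ = q/y₁ = 9.58/0.760 = 12.6 m/s. Fr₁ = V₁/√(g·y₁) = 12.6/√(9.81×0.760) = 4.62.
Bélanger equation: y₂/y₁ = ½[√(1 + 8Fr₁²) − 1] = ½[√171.5 − 1] = 6.05.
y₂ = 6.05 × 0.760 = 4.60 m.
V₂ = q/y₂ = 9.58/4.60 = 2.08 m/s. E₁ = y₁ + V₁²/2g = 8.86 m; E₂ = y₂ + V₂²/2g = 4.82 m. ΔE = E₁ − E₂ = 4.04 m.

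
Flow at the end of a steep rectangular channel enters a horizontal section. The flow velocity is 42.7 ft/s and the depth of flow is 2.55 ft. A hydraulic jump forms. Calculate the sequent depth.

Fr₁ = V₁/√(g·y₁) = 42.7/√(32.2×2.55) = 4.71.
From the momentum equation for a rectangular channel, y₂/y₁ = ½[√(1 + 8Fr₁²) − 1] = ½[√178.6 − 1] = 6.18.
y₂ = 6.18 × 2.55 = 15.8 ft.

y₂ = 15.8 ft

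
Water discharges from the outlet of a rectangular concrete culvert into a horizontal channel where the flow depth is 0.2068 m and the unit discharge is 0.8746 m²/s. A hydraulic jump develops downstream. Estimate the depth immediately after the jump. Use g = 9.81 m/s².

V₁ = q/y₁ = 0.8746/0.2068 = 4.229 m/s. Fr₁ = V₁/√(g·y₁) = 4.229/√(9.81×0.2068) = 2.969.
Bélanger equation: y₂/y₁ = ½[√(1 + 8Fr₁²) − 1] = ½[√71.532 − 1] = 3.729.
y₂ = 3.729 × 0.2068 = 0.7711 m.

y₂ = 0.7711 m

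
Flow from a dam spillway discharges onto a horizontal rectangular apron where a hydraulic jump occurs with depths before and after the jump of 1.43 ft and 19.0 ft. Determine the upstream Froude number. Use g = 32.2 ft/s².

For a rectangular channel the momentum equation gives q² = ½·g·y₁·y₂·(y₁ + y₂) = ½×32.2×1.43×19.0×20.4 = 8937.
q = √8937 = 94.5 ft²/s.
V₁ = q/y₁ = 66.1 ft/s; Fr₁ = V₁/√(g·y₁) = 9.74.

Fr₁ = 9.74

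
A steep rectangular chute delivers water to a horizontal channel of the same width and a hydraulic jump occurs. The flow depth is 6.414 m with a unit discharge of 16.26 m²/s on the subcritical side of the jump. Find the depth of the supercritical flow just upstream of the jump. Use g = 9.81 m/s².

y₁ = 1.116 m

V₂ = q/y₂ = 16.26/6.414 = 2.535 m/s; Fr₂ = V₂/√(g·y₂) = 0.3196.
The Bélanger relation is symmetric: y₁/y₂ = ½[√(1 + 8Fr₂²) − 1] = ½[√1.8171 − 1] = 0.1740.
y₁ = 0.1740 × 6.414 = 1.116 m.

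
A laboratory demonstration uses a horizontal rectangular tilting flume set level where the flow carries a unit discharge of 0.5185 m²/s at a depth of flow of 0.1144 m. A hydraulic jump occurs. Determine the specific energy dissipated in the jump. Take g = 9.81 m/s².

ΔE = 0.4903 m

V₁ = q/y₁ = 0.5185/0.1144 = 4.532 m/s. Fr₁ = V₁/√(g·y₁) = 4.532/√(9.81×0.1144) = 4.278.
From the momentum equation for a rectangular channel, y₂/y₁ = ½[√(1 + 8Fr₁²) − 1] = ½[√147.43 − 1] = 5.571.
y₂ = 5.571 × 0.1144 = 0.6373 m.
V₂ = q/y₂ = 0.5185/0.6373 = 0.8135 m/s. E₁ = y₁ + V₁²/2g = 1.161 m; E₂ = y₂ + V₂²/2g = 0.6711 m. ΔE = E₁ − E₂ = 0.4903 m.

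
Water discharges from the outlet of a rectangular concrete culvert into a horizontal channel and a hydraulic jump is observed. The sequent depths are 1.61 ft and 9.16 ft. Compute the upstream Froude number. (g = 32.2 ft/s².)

Fr₁ = 4.36

For a rectangular channel the momentum equation gives q² = ½·g·y₁·y₂·(y₁ + y₂) = ½×32.2×1.61×9.16×10.8 = 2557.
q = √2557 = 50.6 ft²/s.
V₁ = q/y₁ = 31.4 ft/s; Fr₁ = V₁/√(g·y₁) = 4.36.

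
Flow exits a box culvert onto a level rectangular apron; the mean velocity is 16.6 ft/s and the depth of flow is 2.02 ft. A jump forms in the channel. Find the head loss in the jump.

Fr₁ = V₁/√(g·y₁) = 16.6/√(32.2×2.02) = 2.06.
Bélanger equation: y₂/y₁ = ½[√(1 + 8Fr₁²) − 1] = ½[√34.89 − 1] = 2.45.
y₂ = 2.45 × 2.02 = 4.96 ft.
Head loss: ΔE = (y₂ − y₁)³/(4y₁y₂) = (4.96 − 2.02)³/(4×2.02×4.96) = 25.3/40.0 = 0.632 ft.

ΔE = 0.632 ft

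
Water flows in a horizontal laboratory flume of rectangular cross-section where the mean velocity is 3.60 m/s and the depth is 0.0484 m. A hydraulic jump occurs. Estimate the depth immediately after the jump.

y₂ = 0.334 m

Fr₁ = V₁/√(g·y₁) = 3.60/√(9.81×0.0484) = 5.22.
By Bélanger, y₂/y₁ = ½[√(1 + 8Fr₁²) − 1] = ½[√219.4 − 1] = 6.91.
y₂ = 6.91 × 0.0484 = 0.334 m.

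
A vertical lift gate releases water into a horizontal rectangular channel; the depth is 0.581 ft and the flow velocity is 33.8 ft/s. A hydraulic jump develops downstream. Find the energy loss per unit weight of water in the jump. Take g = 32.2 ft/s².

ΔE = 12.0 ft

Fr₁ = V₁/√(g·y₁) = 33.8/√(32.2×0.581) = 7.81.
From the momentum equation for a rectangular channel, y₂/y₁ = ½[√(1 + 8Fr₁²) − 1] = ½[√489.5 − 1] = 10.6.
y₂ = 10.6 × 0.581 = 6.14 ft.
q = V₁·y₁ = 33.8 × 0.581 = 19.6 ft²/s. V₂ = q/y₂ = 19.6/6.14 = 3.20 ft/s. E₁ = y₁ + V₁²/2g = 18.3 ft; E₂ = y₂ + V₂²/2g = 6.30 ft. ΔE = E₁ − E₂ = 12.0 ft.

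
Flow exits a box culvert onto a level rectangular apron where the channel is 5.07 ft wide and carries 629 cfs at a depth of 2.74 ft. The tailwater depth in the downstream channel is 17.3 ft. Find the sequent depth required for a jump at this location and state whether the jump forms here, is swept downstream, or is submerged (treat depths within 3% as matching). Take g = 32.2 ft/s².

q = Q/b = 629/5.07 = 124 ft²/s; V₁ = q/y₁ = 45.3 ft/s. Fr₁ = V₁/√(g·y₁) = 4.82.
From the momentum equation for a rectangular channel, y₂/y₁ = ½[√(1 + 8Fr₁²) − 1] = ½[√186.9 − 1] = 6.34.
y₂ = 6.34 × 2.74 = 17.4 ft.
Tailwater y_tw = 17.3 ft: y_tw ≈ y₂, so the jump forms here.

y₂ = 17.4 ft; the jump forms here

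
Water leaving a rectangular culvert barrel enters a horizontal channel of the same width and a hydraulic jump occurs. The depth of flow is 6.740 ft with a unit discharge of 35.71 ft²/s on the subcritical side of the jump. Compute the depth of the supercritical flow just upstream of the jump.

V₂ = q/y₂ = 35.71/6.740 = 5.298 ft/s; Fr₂ = V₂/√(g·y₂) = 0.3596.
The Bélanger relation is symmetric: y₁/y₂ = ½[√(1 + 8Fr₂²) − 1] = ½[√2.0347 − 1] = 0.2132.
y₁ = 0.2132 × 6.740 = 1.437 ft.

y₁ = 1.437 ft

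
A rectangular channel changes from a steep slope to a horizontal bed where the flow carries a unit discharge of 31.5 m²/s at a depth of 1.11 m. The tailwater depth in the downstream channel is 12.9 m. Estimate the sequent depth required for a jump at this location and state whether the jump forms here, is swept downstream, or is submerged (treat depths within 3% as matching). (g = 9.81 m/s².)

y₂ = 13.0 m; the jump forms here

V₁ = q/y₁ = 31.5/1.11 = 28.4 m/s. Fr₁ = V₁/√(g·y₁) = 28.4/√(9.81×1.11) = 8.60.
By Bélanger, y₂/y₁ = ½[√(1 + 8Fr₁²) − 1] = ½[√592.7 − 1] = 11.7.
y₂ = 11.7 × 1.11 = 13.0 m.
Tailwater y_tw = 12.9 m: y_tw ≈ y₂, so the jump forms here.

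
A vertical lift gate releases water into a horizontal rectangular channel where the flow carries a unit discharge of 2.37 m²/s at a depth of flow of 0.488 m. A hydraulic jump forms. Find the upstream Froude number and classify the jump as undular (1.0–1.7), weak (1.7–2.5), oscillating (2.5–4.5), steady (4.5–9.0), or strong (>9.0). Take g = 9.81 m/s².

Fr₁ = 2.22; weak jump

V₁ = q/y₁ = 2.37/0.488 = 4.86 m/s. Fr₁ = V₁/√(g·y₁) = 4.86/√(9.81×0.488) = 2.22.
Fr₁ = 2.22 lies in the weak range.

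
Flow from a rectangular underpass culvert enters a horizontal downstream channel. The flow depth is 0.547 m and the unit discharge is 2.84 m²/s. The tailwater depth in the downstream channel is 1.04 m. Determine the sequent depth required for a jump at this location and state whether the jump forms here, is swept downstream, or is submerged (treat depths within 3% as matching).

V₁ = q/y₁ = 2.84/0.547 = 5.19 m/s. Fr₁ = V₁/√(g·y₁) = 5.19/√(9.81×0.547) = 2.24.
Sequent-depth ratio: y₂/y₁ = ½[√(1 + 8Fr₁²) − 1] = ½[√41.19 − 1] = 2.71.
y₂ = 2.71 × 0.547 = 1.48 m.
Tailwater y_tw = 1.04 m: y_tw < y₂, so the jump is swept downstream.

y₂ = 1.48 m; the jump is swept downstream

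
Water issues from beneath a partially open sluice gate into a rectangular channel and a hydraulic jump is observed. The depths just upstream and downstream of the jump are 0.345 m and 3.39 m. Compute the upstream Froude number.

For a rectangular channel the momentum equation gives q² = ½·g·y₁·y₂·(y₁ + y₂) = ½×9.81×0.345×3.39×3.74 = 21.4.
q = √21.4 = 4.63 m²/s.
V₁ = q/y₁ = 13.4 m/s; Fr₁ = V₁/√(g·y₁) = 7.29.

Fr₁ = 7.29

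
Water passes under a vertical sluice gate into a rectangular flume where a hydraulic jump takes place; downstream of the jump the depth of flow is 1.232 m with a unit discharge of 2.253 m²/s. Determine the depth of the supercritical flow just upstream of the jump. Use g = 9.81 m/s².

V₂ = q/y₂ = 2.253/1.232 = 1.829 m/s; Fr₂ = V₂/√(g·y₂) = 0.5260.
Applying the sequent-depth relation in reverse, y₁/y₂ = ½[√(1 + 8Fr₂²) − 1] = ½[√3.2137 − 1] = 0.3963.
y₁ = 0.3963 × 1.232 = 0.4883 m.

y₁ = 0.4883 m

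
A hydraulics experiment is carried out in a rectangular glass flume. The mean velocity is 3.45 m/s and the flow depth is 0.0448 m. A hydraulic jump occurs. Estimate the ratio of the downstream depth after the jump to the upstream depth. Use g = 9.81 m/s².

y₂/y₁ = 6.88

Fr₁ = V₁/√(g·y₁) = 3.45/√(9.81×0.0448) = 5.20.
Bélanger equation: y₂/y₁ = ½[√(1 + 8Fr₁²) − 1] = ½[√217.7 − 1] = 6.88.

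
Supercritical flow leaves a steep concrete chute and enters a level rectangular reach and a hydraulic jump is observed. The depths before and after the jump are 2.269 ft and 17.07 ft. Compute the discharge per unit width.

q = 109.8 ft²/s

For a rectangular channel the momentum equation gives q² = ½·g·y₁·y₂·(y₁ + y₂) = ½×32.2×2.269×17.07×19.34 = 12059.
q = √12059 = 109.8 ft²/s.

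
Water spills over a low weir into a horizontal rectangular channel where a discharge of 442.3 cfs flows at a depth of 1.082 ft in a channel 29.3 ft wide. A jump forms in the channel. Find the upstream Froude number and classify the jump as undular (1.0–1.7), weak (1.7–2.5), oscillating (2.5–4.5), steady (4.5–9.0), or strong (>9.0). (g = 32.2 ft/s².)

Fr₁ = 2.364; weak jump

q = Q/b = 442.3/29.3 = 15.10 ft²/s; V₁ = q/y₁ = 13.95 ft/s. Fr₁ = V₁/√(g·y₁) = 2.364.
Fr₁ = 2.364 lies in the weak range.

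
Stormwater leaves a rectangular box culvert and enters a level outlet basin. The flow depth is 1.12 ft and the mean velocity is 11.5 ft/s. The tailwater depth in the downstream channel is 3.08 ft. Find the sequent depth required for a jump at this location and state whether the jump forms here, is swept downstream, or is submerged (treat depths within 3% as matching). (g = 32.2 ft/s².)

Fr₁ = V₁/√(g·y₁) = 11.5/√(32.2×1.12) = 1.91.
Conjugate-depth relation: y₂/y₁ = ½[√(1 + 8Fr₁²) − 1] = ½[√30.34 − 1] = 2.25.
y₂ = 2.25 × 1.12 = 2.52 ft.
Tailwater y_tw = 3.08 ft: y_tw > y₂, so the jump is submerged.

y₂ = 2.52 ft; the jump is submerged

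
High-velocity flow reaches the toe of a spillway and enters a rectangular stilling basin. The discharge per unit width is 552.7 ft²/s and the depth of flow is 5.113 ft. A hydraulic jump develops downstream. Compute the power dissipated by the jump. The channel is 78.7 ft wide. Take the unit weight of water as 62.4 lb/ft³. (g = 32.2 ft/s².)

V₁ = q/y₁ = 552.7/5.113 = 108.1 ft/s. Fr₁ = V₁/√(g·y₁) = 108.1/√(32.2×5.113) = 8.425.
Bélanger equation: y₂/y₁ = ½[√(1 + 8Fr₁²) − 1] = ½[√568.79 − 1] = 11.42.
y₂ = 11.42 × 5.113 = 58.41 ft.
Head loss: ΔE = (y₂ − y₁)³/(4y₁y₂) = (58.41 − 5.113)³/(4×5.113×58.41) = 151429/1195 = 126.8 ft.
Q = q·b = 552.7 × 78.7 = 43497 cfs. P = γ·Q·ΔE/550 = 62.4 × 43497 × 126.8 / 550 = 625521 hp.

P = 625521 hp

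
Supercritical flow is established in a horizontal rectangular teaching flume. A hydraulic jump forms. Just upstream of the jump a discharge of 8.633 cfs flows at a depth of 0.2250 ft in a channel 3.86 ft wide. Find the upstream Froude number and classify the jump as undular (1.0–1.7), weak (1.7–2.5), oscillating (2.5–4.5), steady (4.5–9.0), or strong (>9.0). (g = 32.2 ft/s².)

q = Q/b = 8.633/3.86 = 2.237 ft²/s; V₁ = q/y₁ = 9.940 ft/s. Fr₁ = V₁/√(g·y₁) = 3.693.
Fr₁ = 3.693 lies in the oscillating range.

Fr₁ = 3.693; oscillating jump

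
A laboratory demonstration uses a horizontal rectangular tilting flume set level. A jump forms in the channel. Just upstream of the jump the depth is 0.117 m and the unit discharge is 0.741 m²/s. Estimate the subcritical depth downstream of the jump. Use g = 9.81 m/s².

y₂ = 0.921 m

V₁ = q/y₁ = 0.741/0.117 = 6.33 m/s. Fr₁ = V₁/√(g·y₁) = 6.33/√(9.81×0.117) = 5.91.
Conjugate-depth relation: y₂/y₁ = ½[√(1 + 8Fr₁²) − 1] = ½[√280.6 − 1] = 7.88.
y₂ = 7.88 × 0.117 = 0.921 m.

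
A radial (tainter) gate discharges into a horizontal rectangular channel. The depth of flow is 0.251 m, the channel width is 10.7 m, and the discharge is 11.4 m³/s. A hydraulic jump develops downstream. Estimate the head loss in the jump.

ΔE = 0.245 m

q = Q/b = 11.4/10.7 = 1.07 m²/s; V₁ = q/y₁ = 4.24 m/s. Fr₁ = V₁/√(g·y₁) = 2.71.
Conjugate-depth relation: y₂/y₁ = ½[√(1 + 8Fr₁²) − 1] = ½[√59.54 − 1] = 3.36.
y₂ = 3.36 × 0.251 = 0.843 m.
V₂ = q/y₂ = 1.07/0.843 = 1.26 m/s. E₁ = y₁ + V₁²/2g = 1.17 m; E₂ = y₂ + V₂²/2g = 0.924 m. ΔE = E₁ − E₂ = 0.245 m.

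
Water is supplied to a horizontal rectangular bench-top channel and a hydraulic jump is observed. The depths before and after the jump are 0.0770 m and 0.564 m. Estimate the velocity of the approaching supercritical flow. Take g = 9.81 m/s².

For a rectangular channel the momentum equation gives q² = ½·g·y₁·y₂·(y₁ + y₂) = ½×9.81×0.0770×0.564×0.641 = 0.137.
q = √0.137 = 0.370 m²/s.
V₁ = q/y₁ = 0.370/0.0770 = 4.80 m/s.

V₁ = 4.80 m/s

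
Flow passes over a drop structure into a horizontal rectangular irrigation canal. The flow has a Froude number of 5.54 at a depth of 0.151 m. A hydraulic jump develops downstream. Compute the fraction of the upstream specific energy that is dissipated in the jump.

Fr₁ = 5.54 (given).
From the momentum equation for a rectangular channel, y₂/y₁ = ½[√(1 + 8Fr₁²) − 1] = ½[√246.5 − 1] = 7.35.
y₂ = 7.35 × 0.151 = 1.11 m.
E₁ = y₁(1 + Fr₁²/2) = 0.151×(1 + 5.54²/2) = 2.47 m. ΔE = (y₂ − y₁)³/(4y₁y₂) = 1.32 m. ΔE/E₁ = 1.32/2.47 = 0.533.

ΔE/E₁ = 0.533 (53.3%)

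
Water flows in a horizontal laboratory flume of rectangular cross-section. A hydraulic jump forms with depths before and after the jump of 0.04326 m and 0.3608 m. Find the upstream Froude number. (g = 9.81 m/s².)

Fr₁ = 6.241

For a rectangular channel the momentum equation gives q² = ½·g·y₁·y₂·(y₁ + y₂) = ½×9.81×0.04326×0.3608×0.4041 = 0.03093.
q = √0.03093 = 0.1759 m²/s.
V₁ = q/y₁ = 4.066 m/s; Fr₁ = V₁/√(g·y₁) = 6.241.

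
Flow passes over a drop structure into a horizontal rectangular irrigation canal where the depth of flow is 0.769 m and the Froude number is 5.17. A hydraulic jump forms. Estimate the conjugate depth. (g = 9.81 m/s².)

Fr₁ = 5.17 (given).
Bélanger equation: y₂/y₁ = ½[√(1 + 8Fr₁²) − 1] = ½[√214.8 − 1] = 6.83.
y₂ = 6.83 × 0.769 = 5.25 m.

y₂ = 5.25 m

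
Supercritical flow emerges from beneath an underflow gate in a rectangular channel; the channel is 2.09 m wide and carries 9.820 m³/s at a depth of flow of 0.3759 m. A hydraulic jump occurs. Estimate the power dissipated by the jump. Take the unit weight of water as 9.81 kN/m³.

P = 477.5 kW

q = Q/b = 9.820/2.09 = 4.699 m²/s; V₁ = q/y₁ = 12.50 m/s. Fr₁ = V₁/√(g·y₁) = 6.509.
Bélanger equation: y₂/y₁ = ½[√(1 + 8Fr₁²) − 1] = ½[√339.95 − 1] = 8.719.
y₂ = 8.719 × 0.3759 = 3.277 m.
Head loss: ΔE = (y₂ − y₁)³/(4y₁y₂) = (3.277 − 0.3759)³/(4×0.3759×3.277) = 24.43/4.928 = 4.957 m.
P = γ·Q·ΔE = 9.81 × 9.820 × 4.957 = 477.5 kW.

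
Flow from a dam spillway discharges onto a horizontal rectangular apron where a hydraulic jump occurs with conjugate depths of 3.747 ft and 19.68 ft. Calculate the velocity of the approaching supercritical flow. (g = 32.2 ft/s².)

V₁ = 44.51 ft/s

For a rectangular channel the momentum equation gives q² = ½·g·y₁·y₂·(y₁ + y₂) = ½×32.2×3.747×19.68×23.43 = 27813.
q = √27813 = 166.8 ft²/s.
V₁ = q/y₁ = 166.8/3.747 = 44.51 ft/s.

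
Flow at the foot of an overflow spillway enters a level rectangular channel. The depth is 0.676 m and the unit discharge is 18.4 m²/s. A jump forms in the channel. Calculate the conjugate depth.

y₂ = 9.77 m

V₁ = q/y₁ = 18.4/0.676 = 27.2 m/s. Fr₁ = V₁/√(g·y₁) = 27.2/√(9.81×0.676) = 10.6.
By Bélanger, y₂/y₁ = ½[√(1 + 8Fr₁²) − 1] = ½[√894.8 − 1] = 14.5.
y₂ = 14.5 × 0.676 = 9.77 m.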